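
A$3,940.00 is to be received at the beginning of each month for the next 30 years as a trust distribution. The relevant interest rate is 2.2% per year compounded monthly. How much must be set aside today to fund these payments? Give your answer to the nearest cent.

A$1,039,561.39

This is an annuity due: 360 payments of A$3,940.00 at the beginning of each month.
Periodic rate r = 0.022/12 per month; n is counted in months.
PV = PMT × [(1 − (1+r)^−n)/r] × (1+r) = 3,940 × [1 − (1+r)^−360] / r × (1+r) = A$1,039,561.39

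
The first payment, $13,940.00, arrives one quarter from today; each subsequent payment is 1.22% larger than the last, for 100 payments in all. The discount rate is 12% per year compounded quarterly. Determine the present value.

$646,135.65

Periodic rate r = 0.12/4 per quarter; n is counted in quarters.
Growing ordinary annuity: PV = PMT₁ × [1 − ((1+g)/(1+r))^n] / (r − g) = 13,940 × [1 − ((1+0.0122)/(1+r))^100] / (r − 0.0122) = $646,135.65.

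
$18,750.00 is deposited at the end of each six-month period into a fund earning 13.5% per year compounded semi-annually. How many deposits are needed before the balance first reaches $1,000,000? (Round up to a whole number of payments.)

24 payments

Periodic rate r = 0.135/2 per half-year; n is counted in half-years.
Ordinary annuity FV: 1,000,000 = 18,750 × [((1+r)^n − 1)/r].
(1+r)^n = 1 + 1,000,000 × r / 18,750, so n = ln(1 + 1,000,000·r/18,750) / ln(1+r) = 23.36.
Round up to a whole number of payments: n = 24.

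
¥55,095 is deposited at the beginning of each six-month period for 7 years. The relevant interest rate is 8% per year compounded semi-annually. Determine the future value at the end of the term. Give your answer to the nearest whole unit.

¥1,048,105

This is an annuity due: 14 deposits of ¥55,095 at the beginning of each six-month period.
Periodic rate r = 0.08/2 per half-year; n is counted in half-years.
FV = PMT × [((1+r)^n − 1)/r] × (1+r) = 55,095 × [(1+r)^14 − 1] / r × (1+r) = ¥1,048,105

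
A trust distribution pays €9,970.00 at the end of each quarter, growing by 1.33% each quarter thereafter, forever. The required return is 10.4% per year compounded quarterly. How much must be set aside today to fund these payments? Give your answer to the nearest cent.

€785,039.37

Periodic rate r = 0.104/4 per quarter.
Growing perpetuity (Gordon): PV = PMT₁ / (r − g) = 9,970 / (r − 0.0133) = €785,039.37.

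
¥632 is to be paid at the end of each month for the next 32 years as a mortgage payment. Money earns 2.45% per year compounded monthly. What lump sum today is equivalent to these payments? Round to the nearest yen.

¥168,104

This is an ordinary annuity: 384 payments of ¥632 at the end of each month.
Periodic rate r = 0.0245/12 per month; n is counted in months.
PV = PMT × [(1 − (1+r)^−n)/r] = 632 × [1 − (1+r)^−384] / r = ¥168,104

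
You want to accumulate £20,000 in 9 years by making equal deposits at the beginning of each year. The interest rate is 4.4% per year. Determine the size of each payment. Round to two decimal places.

£1,780.76

Level annuity due; solve FV = PMT × [((1+r)^n − 1)/r] × (1+r) for PMT.
Periodic rate r = 0.044 per year.
With n = 9: PMT = 20,000 / ([((1+r)^n − 1)/r] × (1+r)) = £1,780.76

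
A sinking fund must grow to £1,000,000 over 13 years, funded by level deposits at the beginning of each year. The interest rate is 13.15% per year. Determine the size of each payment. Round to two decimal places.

Level annuity due; solve FV = PMT × [((1+r)^n − 1)/r] × (1+r) for PMT.
Periodic rate r = 0.1315 per year.
With n = 13: PMT = 1,000,000 / ([((1+r)^n − 1)/r] × (1+r)) = £29,176.82

£29,176.82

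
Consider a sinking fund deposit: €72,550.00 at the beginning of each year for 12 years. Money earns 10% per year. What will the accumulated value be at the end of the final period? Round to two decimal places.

This is an annuity due: 12 deposits of €72,550.00 at the beginning of each year.
Periodic rate r = 0.1 per year.
FV = PMT × [((1+r)^n − 1)/r] × (1+r) = 72,550 × [(1+r)^12 − 1] / r × (1+r) = €1,706,572.77

€1,706,572.77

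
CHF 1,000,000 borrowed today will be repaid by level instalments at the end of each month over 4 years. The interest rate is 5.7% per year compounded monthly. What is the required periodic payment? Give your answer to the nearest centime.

CHF 23,347.73

Level ordinary annuity; solve PV = PMT × [(1 − (1+r)^−n)/r] for PMT.
Periodic rate r = 0.057/12 per month; n is counted in months.
With n = 48: PMT = 1,000,000 / ([(1 − (1+r)^−n)/r]) = CHF 23,347.73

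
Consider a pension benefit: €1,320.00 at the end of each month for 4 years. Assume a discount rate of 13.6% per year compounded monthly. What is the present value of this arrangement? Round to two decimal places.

€48,661.36

This is an ordinary annuity: 48 payments of €1,320.00 at the end of each month.
Periodic rate r = 0.136/12 per month; n is counted in months.
PV = PMT × [(1 − (1+r)^−n)/r] = 1,320 × [1 − (1+r)^−48] / r = €48,661.36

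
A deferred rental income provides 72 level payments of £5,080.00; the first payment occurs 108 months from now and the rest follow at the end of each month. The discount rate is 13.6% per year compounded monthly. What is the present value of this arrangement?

Ordinary annuity of 72 payments, first payment at period 108.
Periodic rate r = 0.136/12 per month; n is counted in months.
The ordinary-annuity PV formula values the stream one period before the first payment (period 107); discount that back 107 periods:
PV₀ = 5,080 × [1 − (1+r)^−72] / r × (1+r)^−107 = £74,594.70

£74,594.70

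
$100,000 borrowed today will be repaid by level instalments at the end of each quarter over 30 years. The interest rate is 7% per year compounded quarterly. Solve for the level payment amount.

$1,999.32

Level ordinary annuity; solve PV = PMT × [(1 − (1+r)^−n)/r] for PMT.
Periodic rate r = 0.07/4 per quarter; n is counted in quarters.
With n = 120: PMT = 100,000 / ([(1 − (1+r)^−n)/r]) = $1,999.32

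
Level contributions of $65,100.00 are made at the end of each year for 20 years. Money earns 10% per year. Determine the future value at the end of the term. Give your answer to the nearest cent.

$3,728,602.47

This is an ordinary annuity: 20 deposits of $65,100.00 at the end of each year.
Periodic rate r = 0.1 per year.
FV = PMT × [((1+r)^n − 1)/r] = 65,100 × [(1+r)^20 − 1] / r = $3,728,602.47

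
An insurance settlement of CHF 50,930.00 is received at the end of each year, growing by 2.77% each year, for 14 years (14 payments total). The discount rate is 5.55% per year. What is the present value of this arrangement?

Periodic rate r = 0.0555 per year.
Growing ordinary annuity: PV = PMT₁ × [1 − ((1+g)/(1+r))^n] / (r − g) = 50,930 × [1 − ((1+0.0277)/(1+r))^14] / (r − 0.0277) = CHF 571,225.00.

CHF 571,225.00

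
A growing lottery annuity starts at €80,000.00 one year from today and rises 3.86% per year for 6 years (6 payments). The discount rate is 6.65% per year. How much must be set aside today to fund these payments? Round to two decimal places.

Periodic rate r = 0.0665 per year.
Growing ordinary annuity: PV = PMT₁ × [1 − ((1+g)/(1+r))^n] / (r − g) = 80,000 × [1 − ((1+0.0386)/(1+r))^6] / (r − 0.0386) = €421,642.12.

€421,642.12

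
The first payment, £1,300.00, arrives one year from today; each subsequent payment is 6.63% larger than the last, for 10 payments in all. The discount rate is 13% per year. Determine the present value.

£8,984.28

Periodic rate r = 0.13 per year.
Growing ordinary annuity: PV = PMT₁ × [1 − ((1+g)/(1+r))^n] / (r − g) = 1,300 × [1 − ((1+0.0663)/(1+r))^10] / (r − 0.0663) = £8,984.28.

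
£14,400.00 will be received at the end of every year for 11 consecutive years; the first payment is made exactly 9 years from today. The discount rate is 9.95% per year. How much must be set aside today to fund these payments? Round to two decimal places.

Ordinary annuity of 11 payments, first payment at period 9.
Periodic rate r = 0.0995 per year.
The ordinary-annuity PV formula values the stream one period before the first payment (period 8); discount that back 8 periods:
PV₀ = 14,400 × [1 − (1+r)^−11] / r × (1+r)^−8 = £43,891.88

£43,891.88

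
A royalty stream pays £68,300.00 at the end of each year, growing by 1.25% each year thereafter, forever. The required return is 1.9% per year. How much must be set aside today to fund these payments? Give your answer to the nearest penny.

£10,507,692.31

Periodic rate r = 0.019 per year.
Growing perpetuity (Gordon): PV = PMT₁ / (r − g) = 68,300 / (r − 0.0125) = £10,507,692.31.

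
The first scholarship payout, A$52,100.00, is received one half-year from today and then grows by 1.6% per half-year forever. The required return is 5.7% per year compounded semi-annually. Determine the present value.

Periodic rate r = 0.057/2 per half-year.
Growing perpetuity (Gordon): PV = PMT₁ / (r − g) = 52,100 / (r − 0.016) = A$4,168,000.00.

A$4,168,000.00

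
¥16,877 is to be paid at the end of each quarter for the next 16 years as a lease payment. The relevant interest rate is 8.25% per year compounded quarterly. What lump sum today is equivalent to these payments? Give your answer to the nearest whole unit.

This is an ordinary annuity: 64 payments of ¥16,877 at the end of each quarter.
Periodic rate r = 0.0825/4 per quarter; n is counted in quarters.
PV = PMT × [(1 − (1+r)^−n)/r] = 16,877 × [1 − (1+r)^−64] / r = ¥596,733

¥596,733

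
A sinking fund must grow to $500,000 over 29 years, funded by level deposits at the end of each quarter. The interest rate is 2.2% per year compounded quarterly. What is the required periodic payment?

$3,092.02

Level ordinary annuity; solve FV = PMT × [((1+r)^n − 1)/r] for PMT.
Periodic rate r = 0.022/4 per quarter; n is counted in quarters.
With n = 116: PMT = 500,000 / ([((1+r)^n − 1)/r]) = $3,092.02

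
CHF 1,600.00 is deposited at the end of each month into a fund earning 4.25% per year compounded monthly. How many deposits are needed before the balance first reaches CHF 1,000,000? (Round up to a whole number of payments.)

Periodic rate r = 0.0425/12 per month; n is counted in months.
Ordinary annuity FV: 1,000,000 = 1,600 × [((1+r)^n − 1)/r].
(1+r)^n = 1 + 1,000,000 × r / 1,600, so n = ln(1 + 1,000,000·r/1,600) / ln(1+r) = 330.19.
Round up to a whole number of payments: n = 331.

331 payments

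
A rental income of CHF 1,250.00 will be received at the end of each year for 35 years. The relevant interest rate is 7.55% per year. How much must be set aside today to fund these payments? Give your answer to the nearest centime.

CHF 15,260.31

This is an ordinary annuity: 35 payments of CHF 1,250.00 at the end of each year.
Periodic rate r = 0.0755 per year.
PV = PMT × [(1 − (1+r)^−n)/r] = 1,250 × [1 − (1+r)^−35] / r = CHF 15,260.31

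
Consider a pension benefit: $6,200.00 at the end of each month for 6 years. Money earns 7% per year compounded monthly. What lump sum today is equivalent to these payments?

This is an ordinary annuity: 72 payments of $6,200.00 at the end of each month.
Periodic rate r = 0.07/12 per month; n is counted in months.
PV = PMT × [(1 − (1+r)^−n)/r] = 6,200 × [1 − (1+r)^−72] / r = $363,657.55

$363,657.55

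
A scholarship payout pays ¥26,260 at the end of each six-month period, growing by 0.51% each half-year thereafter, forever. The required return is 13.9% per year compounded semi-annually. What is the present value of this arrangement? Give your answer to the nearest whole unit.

Periodic rate r = 0.139/2 per half-year.
Growing perpetuity (Gordon): PV = PMT₁ / (r − g) = 26,260 / (r − 0.0051) = ¥407,764.

¥407,764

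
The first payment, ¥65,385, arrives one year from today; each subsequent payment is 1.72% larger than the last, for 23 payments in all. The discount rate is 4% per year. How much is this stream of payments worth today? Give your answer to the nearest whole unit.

¥1,145,409

Periodic rate r = 0.04 per year.
Growing ordinary annuity: PV = PMT₁ × [1 − ((1+g)/(1+r))^n] / (r − g) = 65,385 × [1 − ((1+0.0172)/(1+r))^23] / (r − 0.0172) = ¥1,145,409.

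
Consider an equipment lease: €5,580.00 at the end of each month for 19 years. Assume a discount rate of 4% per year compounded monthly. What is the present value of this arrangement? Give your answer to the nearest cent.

€890,136.33

This is an ordinary annuity: 228 payments of €5,580.00 at the end of each month.
Periodic rate r = 0.04/12 per month; n is counted in months.
PV = PMT × [(1 − (1+r)^−n)/r] = 5,580 × [1 − (1+r)^−228] / r = €890,136.33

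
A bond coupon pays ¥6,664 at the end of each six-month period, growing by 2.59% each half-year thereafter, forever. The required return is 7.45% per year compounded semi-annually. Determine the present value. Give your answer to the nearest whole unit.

¥587,137

Periodic rate r = 0.0745/2 per half-year.
Growing perpetuity (Gordon): PV = PMT₁ / (r − g) = 6,664 / (r − 0.0259) = ¥587,137.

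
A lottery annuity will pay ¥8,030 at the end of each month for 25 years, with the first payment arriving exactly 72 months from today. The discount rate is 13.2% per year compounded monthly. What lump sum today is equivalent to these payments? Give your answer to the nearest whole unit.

¥323,123

Ordinary annuity of 300 payments, first payment at period 72.
Periodic rate r = 0.132/12 per month; n is counted in months.
The ordinary-annuity PV formula values the stream one period before the first payment (period 71); discount that back 71 periods:
PV₀ = 8,030 × [1 − (1+r)^−300] / r × (1+r)^−71 = ¥323,123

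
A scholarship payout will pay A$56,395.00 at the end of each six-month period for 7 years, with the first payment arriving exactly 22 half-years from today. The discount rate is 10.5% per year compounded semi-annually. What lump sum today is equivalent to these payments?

A$187,602.20

Ordinary annuity of 14 payments, first payment at period 22.
Periodic rate r = 0.105/2 per half-year; n is counted in half-years.
The ordinary-annuity PV formula values the stream one period before the first payment (period 21); discount that back 21 periods:
PV₀ = 56,395 × [1 − (1+r)^−14] / r × (1+r)^−21 = A$187,602.20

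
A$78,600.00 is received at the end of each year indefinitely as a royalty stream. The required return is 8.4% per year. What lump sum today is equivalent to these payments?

Periodic rate r = 0.084 per year.
Level perpetuity: PV = PMT / r = 78,600 / (0.084) = A$935,714.29.

A$935,714.29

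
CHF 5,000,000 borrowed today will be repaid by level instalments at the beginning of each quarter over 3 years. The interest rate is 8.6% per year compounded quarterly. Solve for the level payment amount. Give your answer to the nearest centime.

CHF 467,121.12

Level annuity due; solve PV = PMT × [(1 − (1+r)^−n)/r] × (1+r) for PMT.
Periodic rate r = 0.086/4 per quarter; n is counted in quarters.
With n = 12: PMT = 5,000,000 / ([(1 − (1+r)^−n)/r] × (1+r)) = CHF 467,121.12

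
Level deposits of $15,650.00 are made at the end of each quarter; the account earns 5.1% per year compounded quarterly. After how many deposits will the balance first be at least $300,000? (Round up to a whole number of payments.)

Periodic rate r = 0.051/4 per quarter; n is counted in quarters.
Ordinary annuity FV: 300,000 = 15,650 × [((1+r)^n − 1)/r].
(1+r)^n = 1 + 300,000 × r / 15,650, so n = ln(1 + 300,000·r/15,650) / ln(1+r) = 17.26.
Round up to a whole number of payments: n = 18.

18 payments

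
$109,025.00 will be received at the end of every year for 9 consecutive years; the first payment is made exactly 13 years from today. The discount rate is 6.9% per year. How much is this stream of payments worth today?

$320,311.93

Ordinary annuity of 9 payments, first payment at period 13.
Periodic rate r = 0.069 per year.
The ordinary-annuity PV formula values the stream one period before the first payment (period 12); discount that back 12 periods:
PV₀ = 109,025 × [1 − (1+r)^−9] / r × (1+r)^−12 = $320,311.93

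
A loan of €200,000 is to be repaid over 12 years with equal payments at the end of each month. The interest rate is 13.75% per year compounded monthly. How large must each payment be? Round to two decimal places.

€2,842.77

Level ordinary annuity; solve PV = PMT × [(1 − (1+r)^−n)/r] for PMT.
Periodic rate r = 0.1375/12 per month; n is counted in months.
With n = 144: PMT = 200,000 / ([(1 − (1+r)^−n)/r]) = €2,842.77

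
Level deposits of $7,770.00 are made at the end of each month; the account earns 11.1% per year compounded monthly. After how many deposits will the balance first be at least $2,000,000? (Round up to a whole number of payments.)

Periodic rate r = 0.111/12 per month; n is counted in months.
Ordinary annuity FV: 2,000,000 = 7,770 × [((1+r)^n − 1)/r].
(1+r)^n = 1 + 2,000,000 × r / 7,770, so n = ln(1 + 2,000,000·r/7,770) / ln(1+r) = 132.30.
Round up to a whole number of payments: n = 133.

133 payments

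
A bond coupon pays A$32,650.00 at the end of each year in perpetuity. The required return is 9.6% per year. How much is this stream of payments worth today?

Periodic rate r = 0.096 per year.
Level perpetuity: PV = PMT / r = 32,650 / (0.096) = A$340,104.17.

A$340,104.17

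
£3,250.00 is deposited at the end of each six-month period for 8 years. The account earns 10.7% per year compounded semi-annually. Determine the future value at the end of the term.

£79,108.70

This is an ordinary annuity: 16 deposits of £3,250.00 at the end of each six-month period.
Periodic rate r = 0.107/2 per half-year; n is counted in half-years.
FV = PMT × [((1+r)^n − 1)/r] = 3,250 × [(1+r)^16 − 1] / r = £79,108.70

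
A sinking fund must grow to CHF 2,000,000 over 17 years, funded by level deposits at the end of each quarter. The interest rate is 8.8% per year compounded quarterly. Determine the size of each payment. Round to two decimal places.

CHF 12,971.75

Level ordinary annuity; solve FV = PMT × [((1+r)^n − 1)/r] for PMT.
Periodic rate r = 0.088/4 per quarter; n is counted in quarters.
With n = 68: PMT = 2,000,000 / ([((1+r)^n − 1)/r]) = CHF 12,971.75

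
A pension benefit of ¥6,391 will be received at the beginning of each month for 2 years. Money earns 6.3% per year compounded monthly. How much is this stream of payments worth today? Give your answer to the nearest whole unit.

This is an annuity due: 24 payments of ¥6,391 at the beginning of each month.
Periodic rate r = 0.063/12 per month; n is counted in months.
PV = PMT × [(1 − (1+r)^−n)/r] × (1+r) = 6,391 × [1 − (1+r)^−24] / r × (1+r) = ¥144,515

¥144,515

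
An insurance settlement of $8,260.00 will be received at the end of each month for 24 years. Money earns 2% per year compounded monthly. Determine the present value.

$1,888,083.95

This is an ordinary annuity: 288 payments of $8,260.00 at the end of each month.
Periodic rate r = 0.02/12 per month; n is counted in months.
PV = PMT × [(1 − (1+r)^−n)/r] = 8,260 × [1 − (1+r)^−288] / r = $1,888,083.95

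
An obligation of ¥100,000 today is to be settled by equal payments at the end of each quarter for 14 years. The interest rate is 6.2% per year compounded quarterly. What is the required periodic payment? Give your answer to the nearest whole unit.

Level ordinary annuity; solve PV = PMT × [(1 − (1+r)^−n)/r] for PMT.
Periodic rate r = 0.062/4 per quarter; n is counted in quarters.
With n = 56: PMT = 100,000 / ([(1 − (1+r)^−n)/r]) = ¥2,684

¥2,684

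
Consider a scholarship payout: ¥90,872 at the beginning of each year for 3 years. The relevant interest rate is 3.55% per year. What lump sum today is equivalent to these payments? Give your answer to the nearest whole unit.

¥263,377

This is an annuity due: 3 payments of ¥90,872 at the beginning of each year.
Periodic rate r = 0.0355 per year.
PV = PMT × [(1 − (1+r)^−n)/r] × (1+r) = 90,872 × [1 − (1+r)^−3] / r × (1+r) = ¥263,377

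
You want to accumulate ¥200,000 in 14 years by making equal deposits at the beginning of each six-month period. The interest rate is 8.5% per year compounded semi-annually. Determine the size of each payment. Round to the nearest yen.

¥3,694

Level annuity due; solve FV = PMT × [((1+r)^n − 1)/r] × (1+r) for PMT.
Periodic rate r = 0.085/2 per half-year; n is counted in half-years.
With n = 28: PMT = 200,000 / ([((1+r)^n − 1)/r] × (1+r)) = ¥3,694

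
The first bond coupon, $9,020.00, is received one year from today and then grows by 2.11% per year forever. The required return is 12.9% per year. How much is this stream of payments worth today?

Periodic rate r = 0.129 per year.
Growing perpetuity (Gordon): PV = PMT₁ / (r − g) = 9,020 / (r − 0.0211) = $83,595.92.

$83,595.92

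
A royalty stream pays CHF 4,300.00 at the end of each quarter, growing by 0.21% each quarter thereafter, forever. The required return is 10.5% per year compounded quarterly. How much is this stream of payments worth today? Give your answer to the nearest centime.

CHF 178,053.83

Periodic rate r = 0.105/4 per quarter.
Growing perpetuity (Gordon): PV = PMT₁ / (r − g) = 4,300 / (r − 0.0021) = CHF 178,053.83.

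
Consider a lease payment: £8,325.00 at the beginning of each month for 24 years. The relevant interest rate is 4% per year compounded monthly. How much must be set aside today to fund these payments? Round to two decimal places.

£1,544,829.47

This is an annuity due: 288 payments of £8,325.00 at the beginning of each month.
Periodic rate r = 0.04/12 per month; n is counted in months.
PV = PMT × [(1 − (1+r)^−n)/r] × (1+r) = 8,325 × [1 − (1+r)^−288] / r × (1+r) = £1,544,829.47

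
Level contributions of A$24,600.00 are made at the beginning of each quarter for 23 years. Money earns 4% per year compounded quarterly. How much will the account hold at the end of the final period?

This is an annuity due: 92 deposits of A$24,600.00 at the beginning of each quarter.
Periodic rate r = 0.04/4 per quarter; n is counted in quarters.
FV = PMT × [((1+r)^n − 1)/r] × (1+r) = 24,600 × [(1+r)^92 − 1] / r × (1+r) = A$3,721,558.59

A$3,721,558.59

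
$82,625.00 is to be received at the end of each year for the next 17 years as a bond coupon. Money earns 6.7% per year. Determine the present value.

$823,720.62

This is an ordinary annuity: 17 payments of $82,625.00 at the end of each year.
Periodic rate r = 0.067 per year.
PV = PMT × [(1 − (1+r)^−n)/r] = 82,625 × [1 − (1+r)^−17] / r = $823,720.62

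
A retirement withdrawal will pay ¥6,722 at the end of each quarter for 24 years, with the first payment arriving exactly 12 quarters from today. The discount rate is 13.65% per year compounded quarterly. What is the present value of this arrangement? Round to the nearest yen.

¥130,749

Ordinary annuity of 96 payments, first payment at period 12.
Periodic rate r = 0.1365/4 per quarter; n is counted in quarters.
The ordinary-annuity PV formula values the stream one period before the first payment (period 11); discount that back 11 periods:
PV₀ = 6,722 × [1 − (1+r)^−96] / r × (1+r)^−11 = ¥130,749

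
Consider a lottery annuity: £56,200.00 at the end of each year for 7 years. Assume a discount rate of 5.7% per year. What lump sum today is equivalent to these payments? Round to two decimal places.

This is an ordinary annuity: 7 payments of £56,200.00 at the end of each year.
Periodic rate r = 0.057 per year.
PV = PMT × [(1 − (1+r)^−n)/r] = 56,200 × [1 − (1+r)^−7] / r = £317,102.87

£317,102.87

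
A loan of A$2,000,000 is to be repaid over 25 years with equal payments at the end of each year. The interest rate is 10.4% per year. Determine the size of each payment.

Level ordinary annuity; solve PV = PMT × [(1 − (1+r)^−n)/r] for PMT.
Periodic rate r = 0.104 per year.
With n = 25: PMT = 2,000,000 / ([(1 − (1+r)^−n)/r]) = A$227,146.01

A$227,146.01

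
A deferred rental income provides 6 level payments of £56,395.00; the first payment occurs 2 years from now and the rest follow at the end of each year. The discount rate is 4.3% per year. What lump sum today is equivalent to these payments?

£280,694.86

Ordinary annuity of 6 payments, first payment at period 2.
Periodic rate r = 0.043 per year.
The ordinary-annuity PV formula values the stream one period before the first payment (period 1); discount that back 1 periods:
PV₀ = 56,395 × [1 − (1+r)^−6] / r × (1+r)^−1 = £280,694.86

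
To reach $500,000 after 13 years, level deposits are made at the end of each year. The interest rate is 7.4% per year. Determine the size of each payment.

Level ordinary annuity; solve FV = PMT × [((1+r)^n − 1)/r] for PMT.
Periodic rate r = 0.074 per year.
With n = 13: PMT = 500,000 / ([((1+r)^n − 1)/r]) = $24,188.98

$24,188.98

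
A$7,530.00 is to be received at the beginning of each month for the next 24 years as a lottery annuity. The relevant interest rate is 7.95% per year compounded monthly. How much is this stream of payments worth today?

A$973,299.22

This is an annuity due: 288 payments of A$7,530.00 at the beginning of each month.
Periodic rate r = 0.0795/12 per month; n is counted in months.
PV = PMT × [(1 − (1+r)^−n)/r] × (1+r) = 7,530 × [1 − (1+r)^−288] / r × (1+r) = A$973,299.22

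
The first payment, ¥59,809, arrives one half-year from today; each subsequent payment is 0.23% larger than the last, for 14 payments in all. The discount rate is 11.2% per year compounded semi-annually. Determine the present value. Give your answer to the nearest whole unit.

Periodic rate r = 0.112/2 per half-year; n is counted in half-years.
Growing ordinary annuity: PV = PMT₁ × [1 − ((1+g)/(1+r))^n] / (r − g) = 59,809 × [1 − ((1+0.0023)/(1+r))^14] / (r − 0.0023) = ¥577,390.

¥577,390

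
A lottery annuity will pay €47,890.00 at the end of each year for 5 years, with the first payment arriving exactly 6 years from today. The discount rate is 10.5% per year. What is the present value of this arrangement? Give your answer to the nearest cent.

€108,801.99

Ordinary annuity of 5 payments, first payment at period 6.
Periodic rate r = 0.105 per year.
The ordinary-annuity PV formula values the stream one period before the first payment (period 5); discount that back 5 periods:
PV₀ = 47,890 × [1 − (1+r)^−5] / r × (1+r)^−5 = €108,801.99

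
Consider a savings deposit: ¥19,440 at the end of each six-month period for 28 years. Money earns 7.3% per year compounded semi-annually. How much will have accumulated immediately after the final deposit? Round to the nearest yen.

This is an ordinary annuity: 56 deposits of ¥19,440 at the end of each six-month period.
Periodic rate r = 0.073/2 per half-year; n is counted in half-years.
FV = PMT × [((1+r)^n − 1)/r] = 19,440 × [(1+r)^56 − 1] / r = ¥3,432,775

¥3,432,775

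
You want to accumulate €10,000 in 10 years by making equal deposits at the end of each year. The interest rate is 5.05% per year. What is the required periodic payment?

Level ordinary annuity; solve FV = PMT × [((1+r)^n − 1)/r] for PMT.
Periodic rate r = 0.0505 per year.
With n = 10: PMT = 10,000 / ([((1+r)^n − 1)/r]) = €793.19

€793.19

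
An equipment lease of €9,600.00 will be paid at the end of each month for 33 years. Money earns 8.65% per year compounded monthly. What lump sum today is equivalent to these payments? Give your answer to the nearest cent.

€1,254,311.93

This is an ordinary annuity: 396 payments of €9,600.00 at the end of each month.
Periodic rate r = 0.0865/12 per month; n is counted in months.
PV = PMT × [(1 − (1+r)^−n)/r] = 9,600 × [1 − (1+r)^−396] / r = €1,254,311.93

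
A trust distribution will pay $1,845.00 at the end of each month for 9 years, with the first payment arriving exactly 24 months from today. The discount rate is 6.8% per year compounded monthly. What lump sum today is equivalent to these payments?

$130,601.71

Ordinary annuity of 108 payments, first payment at period 24.
Periodic rate r = 0.068/12 per month; n is counted in months.
The ordinary-annuity PV formula values the stream one period before the first payment (period 23); discount that back 23 periods:
PV₀ = 1,845 × [1 − (1+r)^−108] / r × (1+r)^−23 = $130,601.71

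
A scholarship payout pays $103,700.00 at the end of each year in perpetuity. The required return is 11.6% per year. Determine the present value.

$893,965.52

Periodic rate r = 0.116 per year.
Level perpetuity: PV = PMT / r = 103,700 / (0.116) = $893,965.52.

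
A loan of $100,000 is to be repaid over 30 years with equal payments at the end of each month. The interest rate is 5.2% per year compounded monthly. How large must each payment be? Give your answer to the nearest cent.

Level ordinary annuity; solve PV = PMT × [(1 − (1+r)^−n)/r] for PMT.
Periodic rate r = 0.052/12 per month; n is counted in months.
With n = 360: PMT = 100,000 / ([(1 − (1+r)^−n)/r]) = $549.11

$549.11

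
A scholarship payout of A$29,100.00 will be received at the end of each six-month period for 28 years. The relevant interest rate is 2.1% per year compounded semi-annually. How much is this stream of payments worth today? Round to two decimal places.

This is an ordinary annuity: 56 payments of A$29,100.00 at the end of each six-month period.
Periodic rate r = 0.021/2 per half-year; n is counted in half-years.
PV = PMT × [(1 − (1+r)^−n)/r] = 29,100 × [1 − (1+r)^−56] / r = A$1,227,348.24

A$1,227,348.24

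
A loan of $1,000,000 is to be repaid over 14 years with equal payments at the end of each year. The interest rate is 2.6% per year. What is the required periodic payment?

$86,130.09

Level ordinary annuity; solve PV = PMT × [(1 − (1+r)^−n)/r] for PMT.
Periodic rate r = 0.026 per year.
With n = 14: PMT = 1,000,000 / ([(1 − (1+r)^−n)/r]) = $86,130.09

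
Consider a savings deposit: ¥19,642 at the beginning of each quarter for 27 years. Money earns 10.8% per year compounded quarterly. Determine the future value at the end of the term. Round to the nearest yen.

This is an annuity due: 108 deposits of ¥19,642 at the beginning of each quarter.
Periodic rate r = 0.108/4 per quarter; n is counted in quarters.
FV = PMT × [((1+r)^n − 1)/r] × (1+r) = 19,642 × [(1+r)^108 − 1] / r × (1+r) = ¥12,526,830

¥12,526,830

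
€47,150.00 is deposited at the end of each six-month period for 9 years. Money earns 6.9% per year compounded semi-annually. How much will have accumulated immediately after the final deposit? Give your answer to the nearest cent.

This is an ordinary annuity: 18 deposits of €47,150.00 at the end of each six-month period.
Periodic rate r = 0.069/2 per half-year; n is counted in half-years.
FV = PMT × [((1+r)^n − 1)/r] = 47,150 × [(1+r)^18 − 1] / r = €1,149,917.80

€1,149,917.80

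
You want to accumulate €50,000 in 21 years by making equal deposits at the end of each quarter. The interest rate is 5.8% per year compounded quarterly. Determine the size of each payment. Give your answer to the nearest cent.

Level ordinary annuity; solve FV = PMT × [((1+r)^n − 1)/r] for PMT.
Periodic rate r = 0.058/4 per quarter; n is counted in quarters.
With n = 84: PMT = 50,000 / ([((1+r)^n − 1)/r]) = €308.38

€308.38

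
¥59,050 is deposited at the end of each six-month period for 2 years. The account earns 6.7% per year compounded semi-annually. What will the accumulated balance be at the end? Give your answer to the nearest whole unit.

¥248,336

This is an ordinary annuity: 4 deposits of ¥59,050 at the end of each six-month period.
Periodic rate r = 0.067/2 per half-year; n is counted in half-years.
FV = PMT × [((1+r)^n − 1)/r] = 59,050 × [(1+r)^4 − 1] / r = ¥248,336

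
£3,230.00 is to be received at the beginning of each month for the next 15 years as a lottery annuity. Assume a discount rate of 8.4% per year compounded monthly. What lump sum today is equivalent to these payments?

This is an annuity due: 180 payments of £3,230.00 at the beginning of each month.
Periodic rate r = 0.084/12 per month; n is counted in months.
PV = PMT × [(1 − (1+r)^−n)/r] × (1+r) = 3,230 × [1 − (1+r)^−180] / r × (1+r) = £332,276.48

£332,276.48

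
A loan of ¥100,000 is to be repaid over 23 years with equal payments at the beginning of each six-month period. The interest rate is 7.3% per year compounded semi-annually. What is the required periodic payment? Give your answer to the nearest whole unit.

¥4,359

Level annuity due; solve PV = PMT × [(1 − (1+r)^−n)/r] × (1+r) for PMT.
Periodic rate r = 0.073/2 per half-year; n is counted in half-years.
With n = 46: PMT = 100,000 / ([(1 − (1+r)^−n)/r] × (1+r)) = ¥4,359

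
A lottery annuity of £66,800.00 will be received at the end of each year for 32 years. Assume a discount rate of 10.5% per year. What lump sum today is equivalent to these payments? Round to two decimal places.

£610,129.28

This is an ordinary annuity: 32 payments of £66,800.00 at the end of each year.
Periodic rate r = 0.105 per year.
PV = PMT × [(1 − (1+r)^−n)/r] = 66,800 × [1 − (1+r)^−32] / r = £610,129.28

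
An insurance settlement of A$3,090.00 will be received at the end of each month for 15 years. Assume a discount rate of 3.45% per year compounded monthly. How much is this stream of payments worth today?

This is an ordinary annuity: 180 payments of A$3,090.00 at the end of each month.
Periodic rate r = 0.0345/12 per month; n is counted in months.
PV = PMT × [(1 − (1+r)^−n)/r] = 3,090 × [1 − (1+r)^−180] / r = A$433,727.02

A$433,727.02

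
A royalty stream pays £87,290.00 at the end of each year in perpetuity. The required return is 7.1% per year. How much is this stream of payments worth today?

Periodic rate r = 0.071 per year.
Level perpetuity: PV = PMT / r = 87,290 / (0.071) = £1,229,436.62.

£1,229,436.62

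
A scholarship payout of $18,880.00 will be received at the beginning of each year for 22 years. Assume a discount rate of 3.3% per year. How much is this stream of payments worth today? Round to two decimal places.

$301,679.32

This is an annuity due: 22 payments of $18,880.00 at the beginning of each year.
Periodic rate r = 0.033 per year.
PV = PMT × [(1 − (1+r)^−n)/r] × (1+r) = 18,880 × [1 − (1+r)^−22] / r × (1+r) = $301,679.32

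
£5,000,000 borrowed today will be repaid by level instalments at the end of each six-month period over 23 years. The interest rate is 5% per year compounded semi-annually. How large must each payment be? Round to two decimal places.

Level ordinary annuity; solve PV = PMT × [(1 − (1+r)^−n)/r] for PMT.
Periodic rate r = 0.05/2 per half-year; n is counted in half-years.
With n = 46: PMT = 5,000,000 / ([(1 − (1+r)^−n)/r]) = £184,133.78

£184,133.78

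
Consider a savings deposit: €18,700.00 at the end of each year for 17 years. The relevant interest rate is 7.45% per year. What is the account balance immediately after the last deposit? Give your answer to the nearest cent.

€600,512.54

This is an ordinary annuity: 17 deposits of €18,700.00 at the end of each year.
Periodic rate r = 0.0745 per year.
FV = PMT × [((1+r)^n − 1)/r] = 18,700 × [(1+r)^17 − 1] / r = €600,512.54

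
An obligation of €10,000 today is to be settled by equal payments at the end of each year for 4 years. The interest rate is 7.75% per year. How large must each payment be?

€3,002.42

Level ordinary annuity; solve PV = PMT × [(1 − (1+r)^−n)/r] for PMT.
Periodic rate r = 0.0775 per year.
With n = 4: PMT = 10,000 / ([(1 − (1+r)^−n)/r]) = €3,002.42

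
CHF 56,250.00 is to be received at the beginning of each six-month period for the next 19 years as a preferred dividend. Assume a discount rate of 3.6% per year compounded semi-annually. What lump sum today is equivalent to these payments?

This is an annuity due: 38 payments of CHF 56,250.00 at the beginning of each six-month period.
Periodic rate r = 0.036/2 per half-year; n is counted in half-years.
PV = PMT × [(1 − (1+r)^−n)/r] × (1+r) = 56,250 × [1 − (1+r)^−38] / r × (1+r) = CHF 1,566,213.90

CHF 1,566,213.90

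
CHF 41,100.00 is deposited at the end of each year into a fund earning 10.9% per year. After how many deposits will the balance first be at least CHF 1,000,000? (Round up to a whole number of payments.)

Periodic rate r = 0.109 per year.
Ordinary annuity FV: 1,000,000 = 41,100 × [((1+r)^n − 1)/r].
(1+r)^n = 1 + 1,000,000 × r / 41,100, so n = ln(1 + 1,000,000·r/41,100) / ln(1+r) = 12.52.
Round up to a whole number of payments: n = 13.

13 payments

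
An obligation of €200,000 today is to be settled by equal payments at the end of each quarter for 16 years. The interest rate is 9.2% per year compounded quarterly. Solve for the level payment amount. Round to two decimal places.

Level ordinary annuity; solve PV = PMT × [(1 − (1+r)^−n)/r] for PMT.
Periodic rate r = 0.092/4 per quarter; n is counted in quarters.
With n = 64: PMT = 200,000 / ([(1 − (1+r)^−n)/r]) = €5,999.93

€5,999.93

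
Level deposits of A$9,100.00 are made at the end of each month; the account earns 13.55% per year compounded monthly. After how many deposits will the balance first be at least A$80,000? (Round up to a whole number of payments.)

9 payments

Periodic rate r = 0.1355/12 per month; n is counted in months.
Ordinary annuity FV: 80,000 = 9,100 × [((1+r)^n − 1)/r].
(1+r)^n = 1 + 80,000 × r / 9,100, so n = ln(1 + 80,000·r/9,100) / ln(1+r) = 8.43.
Round up to a whole number of payments: n = 9.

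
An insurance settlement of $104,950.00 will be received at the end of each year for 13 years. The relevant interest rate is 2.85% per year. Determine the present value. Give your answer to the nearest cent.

This is an ordinary annuity: 13 payments of $104,950.00 at the end of each year.
Periodic rate r = 0.0285 per year.
PV = PMT × [(1 − (1+r)^−n)/r] = 104,950 × [1 − (1+r)^−13] / r = $1,126,921.72

$1,126,921.72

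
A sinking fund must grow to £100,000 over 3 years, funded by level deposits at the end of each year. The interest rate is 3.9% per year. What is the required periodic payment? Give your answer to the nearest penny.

£32,066.48

Level ordinary annuity; solve FV = PMT × [((1+r)^n − 1)/r] for PMT.
Periodic rate r = 0.039 per year.
With n = 3: PMT = 100,000 / ([((1+r)^n − 1)/r]) = £32,066.48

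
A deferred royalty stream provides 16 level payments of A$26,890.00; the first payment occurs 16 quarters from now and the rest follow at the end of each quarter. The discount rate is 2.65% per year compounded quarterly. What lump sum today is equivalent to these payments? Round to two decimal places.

A$368,570.63

Ordinary annuity of 16 payments, first payment at period 16.
Periodic rate r = 0.0265/4 per quarter; n is counted in quarters.
The ordinary-annuity PV formula values the stream one period before the first payment (period 15); discount that back 15 periods:
PV₀ = 26,890 × [1 − (1+r)^−16] / r × (1+r)^−15 = A$368,570.63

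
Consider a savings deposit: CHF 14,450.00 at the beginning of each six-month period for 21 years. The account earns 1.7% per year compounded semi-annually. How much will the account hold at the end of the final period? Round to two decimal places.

This is an annuity due: 42 deposits of CHF 14,450.00 at the beginning of each six-month period.
Periodic rate r = 0.017/2 per half-year; n is counted in half-years.
FV = PMT × [((1+r)^n − 1)/r] × (1+r) = 14,450 × [(1+r)^42 − 1] / r × (1+r) = CHF 731,866.99

CHF 731,866.99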